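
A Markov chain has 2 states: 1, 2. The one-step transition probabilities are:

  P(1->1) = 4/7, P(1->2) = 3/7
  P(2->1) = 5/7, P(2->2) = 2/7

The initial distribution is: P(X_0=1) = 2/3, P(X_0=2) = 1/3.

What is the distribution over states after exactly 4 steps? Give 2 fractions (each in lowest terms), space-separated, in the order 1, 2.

Answer: 4502/7203 2701/7203

Derivation:
Propagating the distribution step by step (d_{t+1} = d_t * P):
d_0 = (1=2/3, 2=1/3)
  d_1[1] = 2/3*4/7 + 1/3*5/7 = 13/21
  d_1[2] = 2/3*3/7 + 1/3*2/7 = 8/21
d_1 = (1=13/21, 2=8/21)
  d_2[1] = 13/21*4/7 + 8/21*5/7 = 92/147
  d_2[2] = 13/21*3/7 + 8/21*2/7 = 55/147
d_2 = (1=92/147, 2=55/147)
  d_3[1] = 92/147*4/7 + 55/147*5/7 = 643/1029
  d_3[2] = 92/147*3/7 + 55/147*2/7 = 386/1029
d_3 = (1=643/1029, 2=386/1029)
  d_4[1] = 643/1029*4/7 + 386/1029*5/7 = 4502/7203
  d_4[2] = 643/1029*3/7 + 386/1029*2/7 = 2701/7203
d_4 = (1=4502/7203, 2=2701/7203)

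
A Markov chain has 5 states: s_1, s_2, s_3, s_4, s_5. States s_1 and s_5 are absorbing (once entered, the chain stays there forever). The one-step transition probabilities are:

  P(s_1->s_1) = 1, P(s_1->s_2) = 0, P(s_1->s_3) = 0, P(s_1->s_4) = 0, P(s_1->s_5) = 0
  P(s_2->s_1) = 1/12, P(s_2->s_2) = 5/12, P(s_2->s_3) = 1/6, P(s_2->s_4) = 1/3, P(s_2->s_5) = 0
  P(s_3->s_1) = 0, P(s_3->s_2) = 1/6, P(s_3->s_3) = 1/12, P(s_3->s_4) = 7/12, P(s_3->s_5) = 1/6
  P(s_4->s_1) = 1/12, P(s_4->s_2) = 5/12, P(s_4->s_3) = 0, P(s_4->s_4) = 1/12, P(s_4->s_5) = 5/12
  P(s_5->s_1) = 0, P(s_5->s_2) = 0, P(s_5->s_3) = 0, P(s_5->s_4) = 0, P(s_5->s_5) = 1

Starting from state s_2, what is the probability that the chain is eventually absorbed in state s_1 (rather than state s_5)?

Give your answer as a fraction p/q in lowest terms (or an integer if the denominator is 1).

Answer: 179/513

Derivation:
Let a_i = P(absorbed in s_1 | start in state i).
Boundary conditions: a_s_1 = 1, a_s_5 = 0.
For each transient state i, a_i = sum_j P(i->j) * a_j:
  a_s_2 = 1/12*a_s_1 + 5/12*a_s_2 + 1/6*a_s_3 + 1/3*a_s_4 + 0*a_s_5
  a_s_3 = 0*a_s_1 + 1/6*a_s_2 + 1/12*a_s_3 + 7/12*a_s_4 + 1/6*a_s_5
  a_s_4 = 1/12*a_s_1 + 5/12*a_s_2 + 0*a_s_3 + 1/12*a_s_4 + 5/12*a_s_5

Substituting a_s_1 = 1 and a_s_5 = 0, rearrange to (I - Q) a = r where r[i] = P(i -> s_1):
  [7/12, -1/6, -1/3] . (a_s_2, a_s_3, a_s_4) = 1/12
  [-1/6, 11/12, -7/12] . (a_s_2, a_s_3, a_s_4) = 0
  [-5/12, 0, 11/12] . (a_s_2, a_s_3, a_s_4) = 1/12

Solving yields:
  a_s_2 = 179/513
  a_s_3 = 2/9
  a_s_4 = 128/513

Starting state is s_2, so the absorption probability is a_s_2 = 179/513.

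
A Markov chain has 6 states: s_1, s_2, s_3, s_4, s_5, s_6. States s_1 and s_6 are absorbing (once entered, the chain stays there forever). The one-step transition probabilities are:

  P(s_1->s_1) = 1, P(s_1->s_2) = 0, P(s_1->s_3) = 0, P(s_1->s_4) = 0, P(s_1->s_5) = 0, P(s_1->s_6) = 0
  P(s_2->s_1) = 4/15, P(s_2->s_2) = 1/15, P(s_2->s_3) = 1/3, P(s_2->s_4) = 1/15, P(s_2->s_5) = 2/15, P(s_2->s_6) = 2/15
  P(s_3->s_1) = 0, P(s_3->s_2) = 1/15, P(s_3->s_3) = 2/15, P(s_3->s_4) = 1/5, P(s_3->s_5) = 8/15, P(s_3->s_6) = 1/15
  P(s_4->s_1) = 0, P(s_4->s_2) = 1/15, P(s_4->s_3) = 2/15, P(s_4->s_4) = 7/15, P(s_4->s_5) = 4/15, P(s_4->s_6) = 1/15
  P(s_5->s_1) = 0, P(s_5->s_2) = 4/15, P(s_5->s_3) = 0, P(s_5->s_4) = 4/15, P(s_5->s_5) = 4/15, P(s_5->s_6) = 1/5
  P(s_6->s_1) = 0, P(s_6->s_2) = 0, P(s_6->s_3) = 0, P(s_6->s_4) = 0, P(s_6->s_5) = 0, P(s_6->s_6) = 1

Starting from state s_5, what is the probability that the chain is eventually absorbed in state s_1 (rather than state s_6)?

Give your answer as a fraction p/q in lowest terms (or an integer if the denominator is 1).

Let a_i = P(absorbed in s_1 | start in state i).
Boundary conditions: a_s_1 = 1, a_s_6 = 0.
For each transient state i, a_i = sum_j P(i->j) * a_j:
  a_s_2 = 4/15*a_s_1 + 1/15*a_s_2 + 1/3*a_s_3 + 1/15*a_s_4 + 2/15*a_s_5 + 2/15*a_s_6
  a_s_3 = 0*a_s_1 + 1/15*a_s_2 + 2/15*a_s_3 + 1/5*a_s_4 + 8/15*a_s_5 + 1/15*a_s_6
  a_s_4 = 0*a_s_1 + 1/15*a_s_2 + 2/15*a_s_3 + 7/15*a_s_4 + 4/15*a_s_5 + 1/15*a_s_6
  a_s_5 = 0*a_s_1 + 4/15*a_s_2 + 0*a_s_3 + 4/15*a_s_4 + 4/15*a_s_5 + 1/5*a_s_6

Substituting a_s_1 = 1 and a_s_6 = 0, rearrange to (I - Q) a = r where r[i] = P(i -> s_1):
  [14/15, -1/3, -1/15, -2/15] . (a_s_2, a_s_3, a_s_4, a_s_5) = 4/15
  [-1/15, 13/15, -1/5, -8/15] . (a_s_2, a_s_3, a_s_4, a_s_5) = 0
  [-1/15, -2/15, 8/15, -4/15] . (a_s_2, a_s_3, a_s_4, a_s_5) = 0
  [-4/15, 0, -4/15, 11/15] . (a_s_2, a_s_3, a_s_4, a_s_5) = 0

Solving yields:
  a_s_2 = 1612/3869
  a_s_3 = 882/3869
  a_s_4 = 874/3869
  a_s_5 = 904/3869

Starting state is s_5, so the absorption probability is a_s_5 = 904/3869.

Answer: 904/3869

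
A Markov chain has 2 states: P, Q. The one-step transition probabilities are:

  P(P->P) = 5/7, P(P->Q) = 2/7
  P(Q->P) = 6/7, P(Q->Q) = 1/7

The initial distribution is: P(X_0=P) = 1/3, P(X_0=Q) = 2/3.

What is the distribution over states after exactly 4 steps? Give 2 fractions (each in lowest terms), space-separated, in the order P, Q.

Answer: 5401/7203 1802/7203

Derivation:
Propagating the distribution step by step (d_{t+1} = d_t * P):
d_0 = (P=1/3, Q=2/3)
  d_1[P] = 1/3*5/7 + 2/3*6/7 = 17/21
  d_1[Q] = 1/3*2/7 + 2/3*1/7 = 4/21
d_1 = (P=17/21, Q=4/21)
  d_2[P] = 17/21*5/7 + 4/21*6/7 = 109/147
  d_2[Q] = 17/21*2/7 + 4/21*1/7 = 38/147
d_2 = (P=109/147, Q=38/147)
  d_3[P] = 109/147*5/7 + 38/147*6/7 = 773/1029
  d_3[Q] = 109/147*2/7 + 38/147*1/7 = 256/1029
d_3 = (P=773/1029, Q=256/1029)
  d_4[P] = 773/1029*5/7 + 256/1029*6/7 = 5401/7203
  d_4[Q] = 773/1029*2/7 + 256/1029*1/7 = 1802/7203
d_4 = (P=5401/7203, Q=1802/7203)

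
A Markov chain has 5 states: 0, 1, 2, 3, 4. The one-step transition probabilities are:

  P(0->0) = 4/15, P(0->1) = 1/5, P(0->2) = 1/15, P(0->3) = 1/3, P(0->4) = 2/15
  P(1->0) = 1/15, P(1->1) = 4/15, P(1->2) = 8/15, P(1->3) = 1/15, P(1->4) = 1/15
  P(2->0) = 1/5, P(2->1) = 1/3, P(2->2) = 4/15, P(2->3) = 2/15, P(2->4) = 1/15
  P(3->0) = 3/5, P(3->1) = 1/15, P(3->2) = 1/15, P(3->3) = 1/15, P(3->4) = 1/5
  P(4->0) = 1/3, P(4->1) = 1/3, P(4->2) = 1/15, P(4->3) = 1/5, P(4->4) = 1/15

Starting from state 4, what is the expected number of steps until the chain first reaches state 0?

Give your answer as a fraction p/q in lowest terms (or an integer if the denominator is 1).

Let h_i = expected steps to first reach 0 from state i.
Boundary: h_0 = 0.
First-step equations for the other states:
  h_1 = 1 + 1/15*h_0 + 4/15*h_1 + 8/15*h_2 + 1/15*h_3 + 1/15*h_4
  h_2 = 1 + 1/5*h_0 + 1/3*h_1 + 4/15*h_2 + 2/15*h_3 + 1/15*h_4
  h_3 = 1 + 3/5*h_0 + 1/15*h_1 + 1/15*h_2 + 1/15*h_3 + 1/5*h_4
  h_4 = 1 + 1/3*h_0 + 1/3*h_1 + 1/15*h_2 + 1/5*h_3 + 1/15*h_4

Substituting h_0 = 0 and rearranging gives the linear system (I - Q) h = 1:
  [11/15, -8/15, -1/15, -1/15] . (h_1, h_2, h_3, h_4) = 1
  [-1/3, 11/15, -2/15, -1/15] . (h_1, h_2, h_3, h_4) = 1
  [-1/15, -1/15, 14/15, -1/5] . (h_1, h_2, h_3, h_4) = 1
  [-1/3, -1/15, -1/5, 14/15] . (h_1, h_2, h_3, h_4) = 1

Solving yields:
  h_1 = 6477/1225
  h_2 = 5622/1225
  h_3 = 3186/1225
  h_4 = 942/245

Starting state is 4, so the expected hitting time is h_4 = 942/245.

Answer: 942/245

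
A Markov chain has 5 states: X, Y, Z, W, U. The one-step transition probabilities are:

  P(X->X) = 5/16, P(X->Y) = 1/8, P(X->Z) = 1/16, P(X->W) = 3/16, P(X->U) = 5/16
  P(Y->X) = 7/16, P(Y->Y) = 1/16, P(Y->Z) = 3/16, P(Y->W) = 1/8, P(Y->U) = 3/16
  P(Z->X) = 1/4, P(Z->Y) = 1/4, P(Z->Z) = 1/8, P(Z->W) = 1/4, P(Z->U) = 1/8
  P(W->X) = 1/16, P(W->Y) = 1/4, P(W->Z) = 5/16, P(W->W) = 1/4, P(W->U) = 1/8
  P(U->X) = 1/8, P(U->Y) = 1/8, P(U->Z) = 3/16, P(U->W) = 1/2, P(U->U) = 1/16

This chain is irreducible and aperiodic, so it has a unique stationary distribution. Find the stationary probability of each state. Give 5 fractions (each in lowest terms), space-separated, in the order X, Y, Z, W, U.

The stationary distribution satisfies pi = pi * P, i.e.:
  pi_X = 5/16*pi_X + 7/16*pi_Y + 1/4*pi_Z + 1/16*pi_W + 1/8*pi_U
  pi_Y = 1/8*pi_X + 1/16*pi_Y + 1/4*pi_Z + 1/4*pi_W + 1/8*pi_U
  pi_Z = 1/16*pi_X + 3/16*pi_Y + 1/8*pi_Z + 5/16*pi_W + 3/16*pi_U
  pi_W = 3/16*pi_X + 1/8*pi_Y + 1/4*pi_Z + 1/4*pi_W + 1/2*pi_U
  pi_U = 5/16*pi_X + 3/16*pi_Y + 1/8*pi_Z + 1/8*pi_W + 1/16*pi_U
with normalization: pi_X + pi_Y + pi_Z + pi_W + pi_U = 1.

Using the first 4 balance equations plus normalization, the linear system A*pi = b is:
  [-11/16, 7/16, 1/4, 1/16, 1/8] . pi = 0
  [1/8, -15/16, 1/4, 1/4, 1/8] . pi = 0
  [1/16, 3/16, -7/8, 5/16, 3/16] . pi = 0
  [3/16, 1/8, 1/4, -3/4, 1/2] . pi = 0
  [1, 1, 1, 1, 1] . pi = 1

Solving yields:
  pi_X = 18508/81605
  pi_Y = 13792/81605
  pi_Z = 773/4295
  pi_W = 4188/16321
  pi_U = 13678/81605

Verification (pi * P):
  18508/81605*5/16 + 13792/81605*7/16 + 773/4295*1/4 + 4188/16321*1/16 + 13678/81605*1/8 = 18508/81605 = pi_X  (ok)
  18508/81605*1/8 + 13792/81605*1/16 + 773/4295*1/4 + 4188/16321*1/4 + 13678/81605*1/8 = 13792/81605 = pi_Y  (ok)
  18508/81605*1/16 + 13792/81605*3/16 + 773/4295*1/8 + 4188/16321*5/16 + 13678/81605*3/16 = 773/4295 = pi_Z  (ok)
  18508/81605*3/16 + 13792/81605*1/8 + 773/4295*1/4 + 4188/16321*1/4 + 13678/81605*1/2 = 4188/16321 = pi_W  (ok)
  18508/81605*5/16 + 13792/81605*3/16 + 773/4295*1/8 + 4188/16321*1/8 + 13678/81605*1/16 = 13678/81605 = pi_U  (ok)

Answer: 18508/81605 13792/81605 773/4295 4188/16321 13678/81605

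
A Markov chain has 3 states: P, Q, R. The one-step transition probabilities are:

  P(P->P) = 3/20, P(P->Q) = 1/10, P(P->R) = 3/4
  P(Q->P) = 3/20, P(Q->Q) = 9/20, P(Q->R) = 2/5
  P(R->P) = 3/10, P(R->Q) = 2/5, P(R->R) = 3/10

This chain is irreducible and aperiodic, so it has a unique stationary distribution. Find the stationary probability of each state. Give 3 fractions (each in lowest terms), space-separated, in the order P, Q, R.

Answer: 90/419 148/419 181/419

Derivation:
The stationary distribution satisfies pi = pi * P, i.e.:
  pi_P = 3/20*pi_P + 3/20*pi_Q + 3/10*pi_R
  pi_Q = 1/10*pi_P + 9/20*pi_Q + 2/5*pi_R
  pi_R = 3/4*pi_P + 2/5*pi_Q + 3/10*pi_R
with normalization: pi_P + pi_Q + pi_R = 1.

Using the first 2 balance equations plus normalization, the linear system A*pi = b is:
  [-17/20, 3/20, 3/10] . pi = 0
  [1/10, -11/20, 2/5] . pi = 0
  [1, 1, 1] . pi = 1

Solving yields:
  pi_P = 90/419
  pi_Q = 148/419
  pi_R = 181/419

Verification (pi * P):
  90/419*3/20 + 148/419*3/20 + 181/419*3/10 = 90/419 = pi_P  (ok)
  90/419*1/10 + 148/419*9/20 + 181/419*2/5 = 148/419 = pi_Q  (ok)
  90/419*3/4 + 148/419*2/5 + 181/419*3/10 = 181/419 = pi_R  (ok)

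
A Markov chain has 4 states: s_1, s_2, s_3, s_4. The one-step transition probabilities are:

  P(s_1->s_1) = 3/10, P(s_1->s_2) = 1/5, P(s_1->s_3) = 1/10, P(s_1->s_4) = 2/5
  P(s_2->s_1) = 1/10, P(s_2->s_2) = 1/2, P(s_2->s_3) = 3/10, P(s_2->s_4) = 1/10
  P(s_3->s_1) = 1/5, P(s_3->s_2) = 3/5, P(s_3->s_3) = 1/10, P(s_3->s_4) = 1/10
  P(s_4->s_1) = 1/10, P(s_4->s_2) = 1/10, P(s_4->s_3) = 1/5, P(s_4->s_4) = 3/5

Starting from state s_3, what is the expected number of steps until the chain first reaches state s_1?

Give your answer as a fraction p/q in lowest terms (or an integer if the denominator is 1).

Let h_i = expected steps to first reach s_1 from state i.
Boundary: h_s_1 = 0.
First-step equations for the other states:
  h_s_2 = 1 + 1/10*h_s_1 + 1/2*h_s_2 + 3/10*h_s_3 + 1/10*h_s_4
  h_s_3 = 1 + 1/5*h_s_1 + 3/5*h_s_2 + 1/10*h_s_3 + 1/10*h_s_4
  h_s_4 = 1 + 1/10*h_s_1 + 1/10*h_s_2 + 1/5*h_s_3 + 3/5*h_s_4

Substituting h_s_1 = 0 and rearranging gives the linear system (I - Q) h = 1:
  [1/2, -3/10, -1/10] . (h_s_2, h_s_3, h_s_4) = 1
  [-3/5, 9/10, -1/10] . (h_s_2, h_s_3, h_s_4) = 1
  [-1/10, -1/5, 2/5] . (h_s_2, h_s_3, h_s_4) = 1

Solving yields:
  h_s_2 = 300/37
  h_s_3 = 275/37
  h_s_4 = 305/37

Starting state is s_3, so the expected hitting time is h_s_3 = 275/37.

Answer: 275/37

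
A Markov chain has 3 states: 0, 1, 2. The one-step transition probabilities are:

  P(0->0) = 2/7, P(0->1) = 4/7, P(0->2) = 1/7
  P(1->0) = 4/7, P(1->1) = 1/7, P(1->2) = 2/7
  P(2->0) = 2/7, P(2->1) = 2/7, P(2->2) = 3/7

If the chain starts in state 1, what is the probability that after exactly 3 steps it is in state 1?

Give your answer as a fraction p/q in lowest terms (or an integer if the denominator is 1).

Computing P^3 by repeated multiplication:
P^1 =
  0: [2/7, 4/7, 1/7]
  1: [4/7, 1/7, 2/7]
  2: [2/7, 2/7, 3/7]
P^2 =
  0: [22/49, 2/7, 13/49]
  1: [16/49, 3/7, 12/49]
  2: [18/49, 16/49, 15/49]
P^3 =
  0: [18/49, 128/343, 89/343]
  1: [20/49, 109/343, 94/343]
  2: [130/343, 118/343, 95/343]

(P^3)[1 -> 1] = 109/343

Answer: 109/343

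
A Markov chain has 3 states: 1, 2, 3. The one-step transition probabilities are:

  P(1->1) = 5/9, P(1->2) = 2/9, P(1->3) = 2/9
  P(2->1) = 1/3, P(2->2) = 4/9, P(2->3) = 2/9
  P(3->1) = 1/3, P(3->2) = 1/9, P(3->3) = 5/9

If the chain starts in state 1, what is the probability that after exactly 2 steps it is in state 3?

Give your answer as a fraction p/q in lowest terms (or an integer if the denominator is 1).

Answer: 8/27

Derivation:
Computing P^2 by repeated multiplication:
P^1 =
  1: [5/9, 2/9, 2/9]
  2: [1/3, 4/9, 2/9]
  3: [1/3, 1/9, 5/9]
P^2 =
  1: [37/81, 20/81, 8/27]
  2: [11/27, 8/27, 8/27]
  3: [11/27, 5/27, 11/27]

(P^2)[1 -> 3] = 8/27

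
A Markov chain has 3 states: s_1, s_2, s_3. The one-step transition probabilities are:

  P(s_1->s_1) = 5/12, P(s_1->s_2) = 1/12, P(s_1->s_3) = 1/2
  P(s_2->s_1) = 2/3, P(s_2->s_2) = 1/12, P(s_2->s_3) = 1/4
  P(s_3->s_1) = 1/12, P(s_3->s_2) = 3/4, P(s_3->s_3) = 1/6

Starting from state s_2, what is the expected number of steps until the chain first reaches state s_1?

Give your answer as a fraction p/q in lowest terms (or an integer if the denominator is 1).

Answer: 156/83

Derivation:
Let h_i = expected steps to first reach s_1 from state i.
Boundary: h_s_1 = 0.
First-step equations for the other states:
  h_s_2 = 1 + 2/3*h_s_1 + 1/12*h_s_2 + 1/4*h_s_3
  h_s_3 = 1 + 1/12*h_s_1 + 3/4*h_s_2 + 1/6*h_s_3

Substituting h_s_1 = 0 and rearranging gives the linear system (I - Q) h = 1:
  [11/12, -1/4] . (h_s_2, h_s_3) = 1
  [-3/4, 5/6] . (h_s_2, h_s_3) = 1

Solving yields:
  h_s_2 = 156/83
  h_s_3 = 240/83

Starting state is s_2, so the expected hitting time is h_s_2 = 156/83.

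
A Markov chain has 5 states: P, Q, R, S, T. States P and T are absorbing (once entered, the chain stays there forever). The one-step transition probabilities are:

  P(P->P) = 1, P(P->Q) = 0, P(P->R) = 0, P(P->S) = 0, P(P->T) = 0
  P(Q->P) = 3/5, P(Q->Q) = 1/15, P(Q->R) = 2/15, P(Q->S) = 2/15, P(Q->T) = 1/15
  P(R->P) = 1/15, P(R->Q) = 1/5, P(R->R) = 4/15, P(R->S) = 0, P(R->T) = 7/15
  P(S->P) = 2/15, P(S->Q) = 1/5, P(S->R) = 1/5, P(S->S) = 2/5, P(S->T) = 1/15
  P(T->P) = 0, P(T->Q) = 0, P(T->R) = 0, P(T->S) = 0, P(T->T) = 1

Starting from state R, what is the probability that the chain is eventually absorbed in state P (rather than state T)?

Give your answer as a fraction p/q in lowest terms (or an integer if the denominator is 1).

Let a_i = P(absorbed in P | start in state i).
Boundary conditions: a_P = 1, a_T = 0.
For each transient state i, a_i = sum_j P(i->j) * a_j:
  a_Q = 3/5*a_P + 1/15*a_Q + 2/15*a_R + 2/15*a_S + 1/15*a_T
  a_R = 1/15*a_P + 1/5*a_Q + 4/15*a_R + 0*a_S + 7/15*a_T
  a_S = 2/15*a_P + 1/5*a_Q + 1/5*a_R + 2/5*a_S + 1/15*a_T

Substituting a_P = 1 and a_T = 0, rearrange to (I - Q) a = r where r[i] = P(i -> P):
  [14/15, -2/15, -2/15] . (a_Q, a_R, a_S) = 3/5
  [-1/5, 11/15, 0] . (a_Q, a_R, a_S) = 1/15
  [-1/5, -1/5, 3/5] . (a_Q, a_R, a_S) = 2/15

Solving yields:
  a_Q = 959/1248
  a_R = 125/416
  a_S = 361/624

Starting state is R, so the absorption probability is a_R = 125/416.

Answer: 125/416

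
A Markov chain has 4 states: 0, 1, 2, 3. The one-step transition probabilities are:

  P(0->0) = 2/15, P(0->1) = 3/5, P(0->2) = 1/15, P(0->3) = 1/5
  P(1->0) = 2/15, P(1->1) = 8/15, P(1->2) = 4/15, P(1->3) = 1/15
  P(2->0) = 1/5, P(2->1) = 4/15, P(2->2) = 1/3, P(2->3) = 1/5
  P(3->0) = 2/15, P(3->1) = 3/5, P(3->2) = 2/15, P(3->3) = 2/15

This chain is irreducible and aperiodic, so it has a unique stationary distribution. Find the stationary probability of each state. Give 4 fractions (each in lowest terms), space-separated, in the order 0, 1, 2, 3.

Answer: 227/1523 1489/3046 359/1523 385/3046

Derivation:
The stationary distribution satisfies pi = pi * P, i.e.:
  pi_0 = 2/15*pi_0 + 2/15*pi_1 + 1/5*pi_2 + 2/15*pi_3
  pi_1 = 3/5*pi_0 + 8/15*pi_1 + 4/15*pi_2 + 3/5*pi_3
  pi_2 = 1/15*pi_0 + 4/15*pi_1 + 1/3*pi_2 + 2/15*pi_3
  pi_3 = 1/5*pi_0 + 1/15*pi_1 + 1/5*pi_2 + 2/15*pi_3
with normalization: pi_0 + pi_1 + pi_2 + pi_3 = 1.

Using the first 3 balance equations plus normalization, the linear system A*pi = b is:
  [-13/15, 2/15, 1/5, 2/15] . pi = 0
  [3/5, -7/15, 4/15, 3/5] . pi = 0
  [1/15, 4/15, -2/3, 2/15] . pi = 0
  [1, 1, 1, 1] . pi = 1

Solving yields:
  pi_0 = 227/1523
  pi_1 = 1489/3046
  pi_2 = 359/1523
  pi_3 = 385/3046

Verification (pi * P):
  227/1523*2/15 + 1489/3046*2/15 + 359/1523*1/5 + 385/3046*2/15 = 227/1523 = pi_0  (ok)
  227/1523*3/5 + 1489/3046*8/15 + 359/1523*4/15 + 385/3046*3/5 = 1489/3046 = pi_1  (ok)
  227/1523*1/15 + 1489/3046*4/15 + 359/1523*1/3 + 385/3046*2/15 = 359/1523 = pi_2  (ok)
  227/1523*1/5 + 1489/3046*1/15 + 359/1523*1/5 + 385/3046*2/15 = 385/3046 = pi_3  (ok)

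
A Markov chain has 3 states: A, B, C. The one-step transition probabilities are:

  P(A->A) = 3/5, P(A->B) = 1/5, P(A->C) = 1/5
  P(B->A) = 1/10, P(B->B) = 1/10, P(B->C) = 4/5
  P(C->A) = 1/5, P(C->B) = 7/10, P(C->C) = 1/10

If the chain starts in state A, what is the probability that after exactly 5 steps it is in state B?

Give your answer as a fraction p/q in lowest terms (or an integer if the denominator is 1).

Answer: 17301/50000

Derivation:
Computing P^5 by repeated multiplication:
P^1 =
  A: [3/5, 1/5, 1/5]
  B: [1/10, 1/10, 4/5]
  C: [1/5, 7/10, 1/10]
P^2 =
  A: [21/50, 7/25, 3/10]
  B: [23/100, 59/100, 9/50]
  C: [21/100, 9/50, 61/100]
P^3 =
  A: [17/50, 161/500, 169/500]
  B: [233/1000, 231/1000, 67/125]
  C: [133/500, 487/1000, 247/1000]
P^4 =
  A: [1519/5000, 421/1250, 1797/5000]
  B: [2701/10000, 4449/10000, 57/200]
  C: [2577/10000, 687/2500, 187/400]
P^5 =
  A: [1799/6250, 17301/50000, 18307/50000]
  B: [5271/20000, 29801/100000, 10961/25000]
  C: [689/2500, 40627/100000, 31813/100000]

(P^5)[A -> B] = 17301/50000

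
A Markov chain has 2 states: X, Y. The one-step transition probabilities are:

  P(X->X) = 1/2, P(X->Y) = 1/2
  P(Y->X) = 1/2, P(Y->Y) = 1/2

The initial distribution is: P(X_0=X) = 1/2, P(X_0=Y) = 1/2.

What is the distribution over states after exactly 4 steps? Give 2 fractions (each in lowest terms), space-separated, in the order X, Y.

Propagating the distribution step by step (d_{t+1} = d_t * P):
d_0 = (X=1/2, Y=1/2)
  d_1[X] = 1/2*1/2 + 1/2*1/2 = 1/2
  d_1[Y] = 1/2*1/2 + 1/2*1/2 = 1/2
d_1 = (X=1/2, Y=1/2)
  d_2[X] = 1/2*1/2 + 1/2*1/2 = 1/2
  d_2[Y] = 1/2*1/2 + 1/2*1/2 = 1/2
d_2 = (X=1/2, Y=1/2)
  d_3[X] = 1/2*1/2 + 1/2*1/2 = 1/2
  d_3[Y] = 1/2*1/2 + 1/2*1/2 = 1/2
d_3 = (X=1/2, Y=1/2)
  d_4[X] = 1/2*1/2 + 1/2*1/2 = 1/2
  d_4[Y] = 1/2*1/2 + 1/2*1/2 = 1/2
d_4 = (X=1/2, Y=1/2)

Answer: 1/2 1/2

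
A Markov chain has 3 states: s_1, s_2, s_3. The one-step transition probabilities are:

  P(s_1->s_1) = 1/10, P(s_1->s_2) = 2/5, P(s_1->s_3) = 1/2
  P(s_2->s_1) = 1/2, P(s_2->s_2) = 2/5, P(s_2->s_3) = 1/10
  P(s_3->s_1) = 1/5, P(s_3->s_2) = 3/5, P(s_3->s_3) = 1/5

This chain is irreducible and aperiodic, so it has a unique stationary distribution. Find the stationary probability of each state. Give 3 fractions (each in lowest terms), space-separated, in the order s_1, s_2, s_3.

The stationary distribution satisfies pi = pi * P, i.e.:
  pi_s_1 = 1/10*pi_s_1 + 1/2*pi_s_2 + 1/5*pi_s_3
  pi_s_2 = 2/5*pi_s_1 + 2/5*pi_s_2 + 3/5*pi_s_3
  pi_s_3 = 1/2*pi_s_1 + 1/10*pi_s_2 + 1/5*pi_s_3
with normalization: pi_s_1 + pi_s_2 + pi_s_3 = 1.

Using the first 2 balance equations plus normalization, the linear system A*pi = b is:
  [-9/10, 1/2, 1/5] . pi = 0
  [2/5, -3/5, 3/5] . pi = 0
  [1, 1, 1] . pi = 1

Solving yields:
  pi_s_1 = 7/23
  pi_s_2 = 31/69
  pi_s_3 = 17/69

Verification (pi * P):
  7/23*1/10 + 31/69*1/2 + 17/69*1/5 = 7/23 = pi_s_1  (ok)
  7/23*2/5 + 31/69*2/5 + 17/69*3/5 = 31/69 = pi_s_2  (ok)
  7/23*1/2 + 31/69*1/10 + 17/69*1/5 = 17/69 = pi_s_3  (ok)

Answer: 7/23 31/69 17/69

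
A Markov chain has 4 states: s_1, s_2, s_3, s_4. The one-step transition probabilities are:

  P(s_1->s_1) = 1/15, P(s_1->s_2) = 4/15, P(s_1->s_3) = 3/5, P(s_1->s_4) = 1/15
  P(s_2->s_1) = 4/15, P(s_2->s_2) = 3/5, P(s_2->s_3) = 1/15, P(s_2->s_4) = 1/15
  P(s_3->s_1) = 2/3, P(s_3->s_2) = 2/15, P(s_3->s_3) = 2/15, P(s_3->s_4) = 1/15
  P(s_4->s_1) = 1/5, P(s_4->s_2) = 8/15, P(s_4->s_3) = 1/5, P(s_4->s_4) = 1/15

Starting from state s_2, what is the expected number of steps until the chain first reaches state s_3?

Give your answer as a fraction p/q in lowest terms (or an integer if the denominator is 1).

Let h_i = expected steps to first reach s_3 from state i.
Boundary: h_s_3 = 0.
First-step equations for the other states:
  h_s_1 = 1 + 1/15*h_s_1 + 4/15*h_s_2 + 3/5*h_s_3 + 1/15*h_s_4
  h_s_2 = 1 + 4/15*h_s_1 + 3/5*h_s_2 + 1/15*h_s_3 + 1/15*h_s_4
  h_s_4 = 1 + 1/5*h_s_1 + 8/15*h_s_2 + 1/5*h_s_3 + 1/15*h_s_4

Substituting h_s_3 = 0 and rearranging gives the linear system (I - Q) h = 1:
  [14/15, -4/15, -1/15] . (h_s_1, h_s_2, h_s_4) = 1
  [-4/15, 2/5, -1/15] . (h_s_1, h_s_2, h_s_4) = 1
  [-1/5, -8/15, 14/15] . (h_s_1, h_s_2, h_s_4) = 1

Solving yields:
  h_s_1 = 1125/389
  h_s_2 = 2025/389
  h_s_4 = 1815/389

Starting state is s_2, so the expected hitting time is h_s_2 = 2025/389.

Answer: 2025/389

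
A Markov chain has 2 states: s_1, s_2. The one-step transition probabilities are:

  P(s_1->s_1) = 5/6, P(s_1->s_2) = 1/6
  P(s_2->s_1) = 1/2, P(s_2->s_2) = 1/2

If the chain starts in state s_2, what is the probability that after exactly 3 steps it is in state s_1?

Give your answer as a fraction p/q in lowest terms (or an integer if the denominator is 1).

Answer: 13/18

Derivation:
Computing P^3 by repeated multiplication:
P^1 =
  s_1: [5/6, 1/6]
  s_2: [1/2, 1/2]
P^2 =
  s_1: [7/9, 2/9]
  s_2: [2/3, 1/3]
P^3 =
  s_1: [41/54, 13/54]
  s_2: [13/18, 5/18]

(P^3)[s_2 -> s_1] = 13/18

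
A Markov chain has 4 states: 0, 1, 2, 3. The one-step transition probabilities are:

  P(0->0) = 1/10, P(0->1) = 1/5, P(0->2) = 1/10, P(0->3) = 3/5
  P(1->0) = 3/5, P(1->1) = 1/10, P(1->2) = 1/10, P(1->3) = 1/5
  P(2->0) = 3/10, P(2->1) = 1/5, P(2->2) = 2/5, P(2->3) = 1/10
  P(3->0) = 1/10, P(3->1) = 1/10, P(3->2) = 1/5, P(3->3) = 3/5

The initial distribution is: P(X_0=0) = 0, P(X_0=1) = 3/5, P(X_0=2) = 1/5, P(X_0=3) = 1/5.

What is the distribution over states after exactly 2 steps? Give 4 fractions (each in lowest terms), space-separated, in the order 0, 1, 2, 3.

Answer: 49/250 81/500 9/50 231/500

Derivation:
Propagating the distribution step by step (d_{t+1} = d_t * P):
d_0 = (0=0, 1=3/5, 2=1/5, 3=1/5)
  d_1[0] = 0*1/10 + 3/5*3/5 + 1/5*3/10 + 1/5*1/10 = 11/25
  d_1[1] = 0*1/5 + 3/5*1/10 + 1/5*1/5 + 1/5*1/10 = 3/25
  d_1[2] = 0*1/10 + 3/5*1/10 + 1/5*2/5 + 1/5*1/5 = 9/50
  d_1[3] = 0*3/5 + 3/5*1/5 + 1/5*1/10 + 1/5*3/5 = 13/50
d_1 = (0=11/25, 1=3/25, 2=9/50, 3=13/50)
  d_2[0] = 11/25*1/10 + 3/25*3/5 + 9/50*3/10 + 13/50*1/10 = 49/250
  d_2[1] = 11/25*1/5 + 3/25*1/10 + 9/50*1/5 + 13/50*1/10 = 81/500
  d_2[2] = 11/25*1/10 + 3/25*1/10 + 9/50*2/5 + 13/50*1/5 = 9/50
  d_2[3] = 11/25*3/5 + 3/25*1/5 + 9/50*1/10 + 13/50*3/5 = 231/500
d_2 = (0=49/250, 1=81/500, 2=9/50, 3=231/500)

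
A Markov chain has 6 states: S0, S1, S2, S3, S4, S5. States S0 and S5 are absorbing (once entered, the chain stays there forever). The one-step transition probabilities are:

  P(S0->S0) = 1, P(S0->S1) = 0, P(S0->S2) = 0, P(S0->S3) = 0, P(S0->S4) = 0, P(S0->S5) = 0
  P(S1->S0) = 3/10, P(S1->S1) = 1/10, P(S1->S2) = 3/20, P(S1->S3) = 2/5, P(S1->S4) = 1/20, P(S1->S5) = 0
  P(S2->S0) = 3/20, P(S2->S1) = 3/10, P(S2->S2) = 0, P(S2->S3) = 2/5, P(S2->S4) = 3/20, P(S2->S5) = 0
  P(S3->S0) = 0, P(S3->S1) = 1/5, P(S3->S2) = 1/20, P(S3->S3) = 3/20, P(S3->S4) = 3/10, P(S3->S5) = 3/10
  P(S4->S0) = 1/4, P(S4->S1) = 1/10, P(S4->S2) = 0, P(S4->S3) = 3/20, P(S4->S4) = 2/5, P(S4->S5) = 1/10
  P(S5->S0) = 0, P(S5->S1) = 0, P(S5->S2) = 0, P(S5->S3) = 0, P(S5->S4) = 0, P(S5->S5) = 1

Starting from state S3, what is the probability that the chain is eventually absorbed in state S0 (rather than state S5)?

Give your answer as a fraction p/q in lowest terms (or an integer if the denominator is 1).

Answer: 9995/24361

Derivation:
Let a_i = P(absorbed in S0 | start in state i).
Boundary conditions: a_S0 = 1, a_S5 = 0.
For each transient state i, a_i = sum_j P(i->j) * a_j:
  a_S1 = 3/10*a_S0 + 1/10*a_S1 + 3/20*a_S2 + 2/5*a_S3 + 1/20*a_S4 + 0*a_S5
  a_S2 = 3/20*a_S0 + 3/10*a_S1 + 0*a_S2 + 2/5*a_S3 + 3/20*a_S4 + 0*a_S5
  a_S3 = 0*a_S0 + 1/5*a_S1 + 1/20*a_S2 + 3/20*a_S3 + 3/10*a_S4 + 3/10*a_S5
  a_S4 = 1/4*a_S0 + 1/10*a_S1 + 0*a_S2 + 3/20*a_S3 + 2/5*a_S4 + 1/10*a_S5

Substituting a_S0 = 1 and a_S5 = 0, rearrange to (I - Q) a = r where r[i] = P(i -> S0):
  [9/10, -3/20, -2/5, -1/20] . (a_S1, a_S2, a_S3, a_S4) = 3/10
  [-3/10, 1, -2/5, -3/20] . (a_S1, a_S2, a_S3, a_S4) = 3/20
  [-1/5, -1/20, 17/20, -3/10] . (a_S1, a_S2, a_S3, a_S4) = 0
  [-1/10, 0, -3/20, 3/5] . (a_S1, a_S2, a_S3, a_S4) = 1/4

Solving yields:
  a_S1 = 15863/24361
  a_S2 = 865/1433
  a_S3 = 9995/24361
  a_S4 = 15293/24361

Starting state is S3, so the absorption probability is a_S3 = 9995/24361.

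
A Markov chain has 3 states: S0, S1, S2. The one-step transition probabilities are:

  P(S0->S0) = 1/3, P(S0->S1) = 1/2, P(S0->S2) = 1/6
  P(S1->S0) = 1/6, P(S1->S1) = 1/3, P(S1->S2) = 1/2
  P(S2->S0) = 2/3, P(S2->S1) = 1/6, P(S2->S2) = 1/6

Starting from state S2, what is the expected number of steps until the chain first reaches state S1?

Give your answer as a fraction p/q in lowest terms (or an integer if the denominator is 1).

Let h_i = expected steps to first reach S1 from state i.
Boundary: h_S1 = 0.
First-step equations for the other states:
  h_S0 = 1 + 1/3*h_S0 + 1/2*h_S1 + 1/6*h_S2
  h_S2 = 1 + 2/3*h_S0 + 1/6*h_S1 + 1/6*h_S2

Substituting h_S1 = 0 and rearranging gives the linear system (I - Q) h = 1:
  [2/3, -1/6] . (h_S0, h_S2) = 1
  [-2/3, 5/6] . (h_S0, h_S2) = 1

Solving yields:
  h_S0 = 9/4
  h_S2 = 3

Starting state is S2, so the expected hitting time is h_S2 = 3.

Answer: 3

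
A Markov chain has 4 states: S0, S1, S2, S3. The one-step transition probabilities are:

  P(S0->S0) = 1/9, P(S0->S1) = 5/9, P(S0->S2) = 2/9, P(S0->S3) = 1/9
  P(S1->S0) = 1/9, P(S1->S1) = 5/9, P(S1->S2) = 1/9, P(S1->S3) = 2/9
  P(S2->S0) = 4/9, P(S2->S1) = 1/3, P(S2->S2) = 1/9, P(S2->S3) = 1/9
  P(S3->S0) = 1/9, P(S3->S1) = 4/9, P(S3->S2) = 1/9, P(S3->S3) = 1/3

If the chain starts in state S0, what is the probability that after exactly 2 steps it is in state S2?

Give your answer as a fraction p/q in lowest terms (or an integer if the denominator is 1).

Answer: 10/81

Derivation:
Computing P^2 by repeated multiplication:
P^1 =
  S0: [1/9, 5/9, 2/9, 1/9]
  S1: [1/9, 5/9, 1/9, 2/9]
  S2: [4/9, 1/3, 1/9, 1/9]
  S3: [1/9, 4/9, 1/9, 1/3]
P^2 =
  S0: [5/27, 40/81, 10/81, 16/81]
  S1: [4/27, 41/81, 10/81, 2/9]
  S2: [4/27, 14/27, 13/81, 14/81]
  S3: [4/27, 40/81, 10/81, 19/81]

(P^2)[S0 -> S2] = 10/81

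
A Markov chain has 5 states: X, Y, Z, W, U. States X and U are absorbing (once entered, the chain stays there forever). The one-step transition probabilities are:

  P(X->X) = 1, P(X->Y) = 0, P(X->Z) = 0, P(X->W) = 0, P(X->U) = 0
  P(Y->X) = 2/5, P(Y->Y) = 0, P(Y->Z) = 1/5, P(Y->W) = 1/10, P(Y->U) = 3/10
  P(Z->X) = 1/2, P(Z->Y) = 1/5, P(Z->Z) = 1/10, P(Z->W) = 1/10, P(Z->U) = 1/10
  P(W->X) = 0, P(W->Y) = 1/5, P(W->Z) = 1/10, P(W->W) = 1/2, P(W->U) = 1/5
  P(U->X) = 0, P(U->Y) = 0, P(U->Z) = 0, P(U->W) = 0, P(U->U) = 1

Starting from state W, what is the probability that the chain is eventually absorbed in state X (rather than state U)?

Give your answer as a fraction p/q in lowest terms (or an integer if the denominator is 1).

Answer: 25/66

Derivation:
Let a_i = P(absorbed in X | start in state i).
Boundary conditions: a_X = 1, a_U = 0.
For each transient state i, a_i = sum_j P(i->j) * a_j:
  a_Y = 2/5*a_X + 0*a_Y + 1/5*a_Z + 1/10*a_W + 3/10*a_U
  a_Z = 1/2*a_X + 1/5*a_Y + 1/10*a_Z + 1/10*a_W + 1/10*a_U
  a_W = 0*a_X + 1/5*a_Y + 1/10*a_Z + 1/2*a_W + 1/5*a_U

Substituting a_X = 1 and a_U = 0, rearrange to (I - Q) a = r where r[i] = P(i -> X):
  [1, -1/5, -1/10] . (a_Y, a_Z, a_W) = 2/5
  [-1/5, 9/10, -1/10] . (a_Y, a_Z, a_W) = 1/2
  [-1/5, -1/10, 1/2] . (a_Y, a_Z, a_W) = 0

Solving yields:
  a_Y = 7/12
  a_Z = 8/11
  a_W = 25/66

Starting state is W, so the absorption probability is a_W = 25/66.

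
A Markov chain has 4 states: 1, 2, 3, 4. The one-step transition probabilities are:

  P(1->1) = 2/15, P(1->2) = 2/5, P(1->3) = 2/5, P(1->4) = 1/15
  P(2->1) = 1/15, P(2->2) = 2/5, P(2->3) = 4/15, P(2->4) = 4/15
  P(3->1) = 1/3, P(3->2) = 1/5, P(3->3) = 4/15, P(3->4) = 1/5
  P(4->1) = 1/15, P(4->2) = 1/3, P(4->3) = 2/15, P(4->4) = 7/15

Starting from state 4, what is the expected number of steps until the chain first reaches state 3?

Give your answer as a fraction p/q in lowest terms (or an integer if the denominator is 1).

Let h_i = expected steps to first reach 3 from state i.
Boundary: h_3 = 0.
First-step equations for the other states:
  h_1 = 1 + 2/15*h_1 + 2/5*h_2 + 2/5*h_3 + 1/15*h_4
  h_2 = 1 + 1/15*h_1 + 2/5*h_2 + 4/15*h_3 + 4/15*h_4
  h_4 = 1 + 1/15*h_1 + 1/3*h_2 + 2/15*h_3 + 7/15*h_4

Substituting h_3 = 0 and rearranging gives the linear system (I - Q) h = 1:
  [13/15, -2/5, -1/15] . (h_1, h_2, h_4) = 1
  [-1/15, 3/5, -4/15] . (h_1, h_2, h_4) = 1
  [-1/15, -1/3, 8/15] . (h_1, h_2, h_4) = 1

Solving yields:
  h_1 = 207/59
  h_2 = 252/59
  h_4 = 294/59

Starting state is 4, so the expected hitting time is h_4 = 294/59.

Answer: 294/59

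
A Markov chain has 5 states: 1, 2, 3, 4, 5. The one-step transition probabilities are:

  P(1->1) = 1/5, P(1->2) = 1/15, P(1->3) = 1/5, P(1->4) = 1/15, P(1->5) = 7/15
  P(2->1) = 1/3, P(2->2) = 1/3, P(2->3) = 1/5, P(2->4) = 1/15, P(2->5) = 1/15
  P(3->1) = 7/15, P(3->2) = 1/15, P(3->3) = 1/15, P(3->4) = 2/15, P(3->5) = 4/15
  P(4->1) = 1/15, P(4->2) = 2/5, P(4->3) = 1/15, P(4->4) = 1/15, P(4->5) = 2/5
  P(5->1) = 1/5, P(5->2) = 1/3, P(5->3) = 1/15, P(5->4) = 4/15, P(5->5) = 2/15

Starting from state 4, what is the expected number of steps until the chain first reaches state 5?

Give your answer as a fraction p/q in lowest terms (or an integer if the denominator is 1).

Answer: 8645/2668

Derivation:
Let h_i = expected steps to first reach 5 from state i.
Boundary: h_5 = 0.
First-step equations for the other states:
  h_1 = 1 + 1/5*h_1 + 1/15*h_2 + 1/5*h_3 + 1/15*h_4 + 7/15*h_5
  h_2 = 1 + 1/3*h_1 + 1/3*h_2 + 1/5*h_3 + 1/15*h_4 + 1/15*h_5
  h_3 = 1 + 7/15*h_1 + 1/15*h_2 + 1/15*h_3 + 2/15*h_4 + 4/15*h_5
  h_4 = 1 + 1/15*h_1 + 2/5*h_2 + 1/15*h_3 + 1/15*h_4 + 2/5*h_5

Substituting h_5 = 0 and rearranging gives the linear system (I - Q) h = 1:
  [4/5, -1/15, -1/5, -1/15] . (h_1, h_2, h_3, h_4) = 1
  [-1/3, 2/3, -1/5, -1/15] . (h_1, h_2, h_3, h_4) = 1
  [-7/15, -1/15, 14/15, -2/15] . (h_1, h_2, h_3, h_4) = 1
  [-1/15, -2/5, -1/15, 14/15] . (h_1, h_2, h_3, h_4) = 1

Solving yields:
  h_1 = 14135/5336
  h_2 = 21845/5336
  h_3 = 16815/5336
  h_4 = 8645/2668

Starting state is 4, so the expected hitting time is h_4 = 8645/2668.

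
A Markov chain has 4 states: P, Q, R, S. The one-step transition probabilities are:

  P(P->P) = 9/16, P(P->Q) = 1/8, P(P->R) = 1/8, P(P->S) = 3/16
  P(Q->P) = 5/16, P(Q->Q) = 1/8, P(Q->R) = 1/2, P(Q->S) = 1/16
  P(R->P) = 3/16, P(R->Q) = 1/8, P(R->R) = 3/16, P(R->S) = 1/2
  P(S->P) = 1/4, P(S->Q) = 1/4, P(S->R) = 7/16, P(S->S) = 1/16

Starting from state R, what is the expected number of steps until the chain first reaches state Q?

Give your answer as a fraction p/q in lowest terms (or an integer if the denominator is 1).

Answer: 94/15

Derivation:
Let h_i = expected steps to first reach Q from state i.
Boundary: h_Q = 0.
First-step equations for the other states:
  h_P = 1 + 9/16*h_P + 1/8*h_Q + 1/8*h_R + 3/16*h_S
  h_R = 1 + 3/16*h_P + 1/8*h_Q + 3/16*h_R + 1/2*h_S
  h_S = 1 + 1/4*h_P + 1/4*h_Q + 7/16*h_R + 1/16*h_S

Substituting h_Q = 0 and rearranging gives the linear system (I - Q) h = 1:
  [7/16, -1/8, -3/16] . (h_P, h_R, h_S) = 1
  [-3/16, 13/16, -1/2] . (h_P, h_R, h_S) = 1
  [-1/4, -7/16, 15/16] . (h_P, h_R, h_S) = 1

Solving yields:
  h_P = 98/15
  h_R = 94/15
  h_S = 86/15

Starting state is R, so the expected hitting time is h_R = 94/15.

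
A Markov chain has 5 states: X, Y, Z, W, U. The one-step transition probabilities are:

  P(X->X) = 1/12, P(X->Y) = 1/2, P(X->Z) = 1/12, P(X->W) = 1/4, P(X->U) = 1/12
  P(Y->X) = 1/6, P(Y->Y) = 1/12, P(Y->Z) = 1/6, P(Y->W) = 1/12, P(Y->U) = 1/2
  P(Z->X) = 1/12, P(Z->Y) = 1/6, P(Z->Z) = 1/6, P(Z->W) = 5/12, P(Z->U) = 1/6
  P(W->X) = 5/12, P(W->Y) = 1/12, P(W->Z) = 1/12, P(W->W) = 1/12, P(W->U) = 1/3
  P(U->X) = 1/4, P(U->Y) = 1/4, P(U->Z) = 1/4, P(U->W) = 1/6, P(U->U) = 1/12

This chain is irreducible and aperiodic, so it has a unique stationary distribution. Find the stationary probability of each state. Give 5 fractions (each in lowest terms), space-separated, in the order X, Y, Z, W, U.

Answer: 6777/33305 7329/33305 5116/33305 6262/33305 7821/33305

Derivation:
The stationary distribution satisfies pi = pi * P, i.e.:
  pi_X = 1/12*pi_X + 1/6*pi_Y + 1/12*pi_Z + 5/12*pi_W + 1/4*pi_U
  pi_Y = 1/2*pi_X + 1/12*pi_Y + 1/6*pi_Z + 1/12*pi_W + 1/4*pi_U
  pi_Z = 1/12*pi_X + 1/6*pi_Y + 1/6*pi_Z + 1/12*pi_W + 1/4*pi_U
  pi_W = 1/4*pi_X + 1/12*pi_Y + 5/12*pi_Z + 1/12*pi_W + 1/6*pi_U
  pi_U = 1/12*pi_X + 1/2*pi_Y + 1/6*pi_Z + 1/3*pi_W + 1/12*pi_U
with normalization: pi_X + pi_Y + pi_Z + pi_W + pi_U = 1.

Using the first 4 balance equations plus normalization, the linear system A*pi = b is:
  [-11/12, 1/6, 1/12, 5/12, 1/4] . pi = 0
  [1/2, -11/12, 1/6, 1/12, 1/4] . pi = 0
  [1/12, 1/6, -5/6, 1/12, 1/4] . pi = 0
  [1/4, 1/12, 5/12, -11/12, 1/6] . pi = 0
  [1, 1, 1, 1, 1] . pi = 1

Solving yields:
  pi_X = 6777/33305
  pi_Y = 7329/33305
  pi_Z = 5116/33305
  pi_W = 6262/33305
  pi_U = 7821/33305

Verification (pi * P):
  6777/33305*1/12 + 7329/33305*1/6 + 5116/33305*1/12 + 6262/33305*5/12 + 7821/33305*1/4 = 6777/33305 = pi_X  (ok)
  6777/33305*1/2 + 7329/33305*1/12 + 5116/33305*1/6 + 6262/33305*1/12 + 7821/33305*1/4 = 7329/33305 = pi_Y  (ok)
  6777/33305*1/12 + 7329/33305*1/6 + 5116/33305*1/6 + 6262/33305*1/12 + 7821/33305*1/4 = 5116/33305 = pi_Z  (ok)
  6777/33305*1/4 + 7329/33305*1/12 + 5116/33305*5/12 + 6262/33305*1/12 + 7821/33305*1/6 = 6262/33305 = pi_W  (ok)
  6777/33305*1/12 + 7329/33305*1/2 + 5116/33305*1/6 + 6262/33305*1/3 + 7821/33305*1/12 = 7821/33305 = pi_U  (ok)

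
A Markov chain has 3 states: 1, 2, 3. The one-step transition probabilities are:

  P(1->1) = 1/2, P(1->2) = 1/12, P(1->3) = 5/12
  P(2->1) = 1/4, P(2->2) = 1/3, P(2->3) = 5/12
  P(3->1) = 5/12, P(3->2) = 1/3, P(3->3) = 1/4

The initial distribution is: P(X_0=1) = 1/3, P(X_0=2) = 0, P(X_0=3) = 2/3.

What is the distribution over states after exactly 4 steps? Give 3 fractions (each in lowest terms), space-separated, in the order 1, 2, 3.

Answer: 12839/31104 2383/10368 2779/7776

Derivation:
Propagating the distribution step by step (d_{t+1} = d_t * P):
d_0 = (1=1/3, 2=0, 3=2/3)
  d_1[1] = 1/3*1/2 + 0*1/4 + 2/3*5/12 = 4/9
  d_1[2] = 1/3*1/12 + 0*1/3 + 2/3*1/3 = 1/4
  d_1[3] = 1/3*5/12 + 0*5/12 + 2/3*1/4 = 11/36
d_1 = (1=4/9, 2=1/4, 3=11/36)
  d_2[1] = 4/9*1/2 + 1/4*1/4 + 11/36*5/12 = 89/216
  d_2[2] = 4/9*1/12 + 1/4*1/3 + 11/36*1/3 = 2/9
  d_2[3] = 4/9*5/12 + 1/4*5/12 + 11/36*1/4 = 79/216
d_2 = (1=89/216, 2=2/9, 3=79/216)
  d_3[1] = 89/216*1/2 + 2/9*1/4 + 79/216*5/12 = 1073/2592
  d_3[2] = 89/216*1/12 + 2/9*1/3 + 79/216*1/3 = 199/864
  d_3[3] = 89/216*5/12 + 2/9*5/12 + 79/216*1/4 = 461/1296
d_3 = (1=1073/2592, 2=199/864, 3=461/1296)
  d_4[1] = 1073/2592*1/2 + 199/864*1/4 + 461/1296*5/12 = 12839/31104
  d_4[2] = 1073/2592*1/12 + 199/864*1/3 + 461/1296*1/3 = 2383/10368
  d_4[3] = 1073/2592*5/12 + 199/864*5/12 + 461/1296*1/4 = 2779/7776
d_4 = (1=12839/31104, 2=2383/10368, 3=2779/7776)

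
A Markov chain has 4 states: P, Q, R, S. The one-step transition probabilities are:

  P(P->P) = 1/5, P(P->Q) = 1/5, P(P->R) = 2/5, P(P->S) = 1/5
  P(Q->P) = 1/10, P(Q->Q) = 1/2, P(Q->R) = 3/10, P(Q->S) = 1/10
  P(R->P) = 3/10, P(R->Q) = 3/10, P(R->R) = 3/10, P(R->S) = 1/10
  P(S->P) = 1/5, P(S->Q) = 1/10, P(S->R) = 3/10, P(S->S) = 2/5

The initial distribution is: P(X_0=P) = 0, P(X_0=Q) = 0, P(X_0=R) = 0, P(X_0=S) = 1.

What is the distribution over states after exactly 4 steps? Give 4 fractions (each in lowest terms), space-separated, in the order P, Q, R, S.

Propagating the distribution step by step (d_{t+1} = d_t * P):
d_0 = (P=0, Q=0, R=0, S=1)
  d_1[P] = 0*1/5 + 0*1/10 + 0*3/10 + 1*1/5 = 1/5
  d_1[Q] = 0*1/5 + 0*1/2 + 0*3/10 + 1*1/10 = 1/10
  d_1[R] = 0*2/5 + 0*3/10 + 0*3/10 + 1*3/10 = 3/10
  d_1[S] = 0*1/5 + 0*1/10 + 0*1/10 + 1*2/5 = 2/5
d_1 = (P=1/5, Q=1/10, R=3/10, S=2/5)
  d_2[P] = 1/5*1/5 + 1/10*1/10 + 3/10*3/10 + 2/5*1/5 = 11/50
  d_2[Q] = 1/5*1/5 + 1/10*1/2 + 3/10*3/10 + 2/5*1/10 = 11/50
  d_2[R] = 1/5*2/5 + 1/10*3/10 + 3/10*3/10 + 2/5*3/10 = 8/25
  d_2[S] = 1/5*1/5 + 1/10*1/10 + 3/10*1/10 + 2/5*2/5 = 6/25
d_2 = (P=11/50, Q=11/50, R=8/25, S=6/25)
  d_3[P] = 11/50*1/5 + 11/50*1/10 + 8/25*3/10 + 6/25*1/5 = 21/100
  d_3[Q] = 11/50*1/5 + 11/50*1/2 + 8/25*3/10 + 6/25*1/10 = 137/500
  d_3[R] = 11/50*2/5 + 11/50*3/10 + 8/25*3/10 + 6/25*3/10 = 161/500
  d_3[S] = 11/50*1/5 + 11/50*1/10 + 8/25*1/10 + 6/25*2/5 = 97/500
d_3 = (P=21/100, Q=137/500, R=161/500, S=97/500)
  d_4[P] = 21/100*1/5 + 137/500*1/10 + 161/500*3/10 + 97/500*1/5 = 128/625
  d_4[Q] = 21/100*1/5 + 137/500*1/2 + 161/500*3/10 + 97/500*1/10 = 59/200
  d_4[R] = 21/100*2/5 + 137/500*3/10 + 161/500*3/10 + 97/500*3/10 = 321/1000
  d_4[S] = 21/100*1/5 + 137/500*1/10 + 161/500*1/10 + 97/500*2/5 = 112/625
d_4 = (P=128/625, Q=59/200, R=321/1000, S=112/625)

Answer: 128/625 59/200 321/1000 112/625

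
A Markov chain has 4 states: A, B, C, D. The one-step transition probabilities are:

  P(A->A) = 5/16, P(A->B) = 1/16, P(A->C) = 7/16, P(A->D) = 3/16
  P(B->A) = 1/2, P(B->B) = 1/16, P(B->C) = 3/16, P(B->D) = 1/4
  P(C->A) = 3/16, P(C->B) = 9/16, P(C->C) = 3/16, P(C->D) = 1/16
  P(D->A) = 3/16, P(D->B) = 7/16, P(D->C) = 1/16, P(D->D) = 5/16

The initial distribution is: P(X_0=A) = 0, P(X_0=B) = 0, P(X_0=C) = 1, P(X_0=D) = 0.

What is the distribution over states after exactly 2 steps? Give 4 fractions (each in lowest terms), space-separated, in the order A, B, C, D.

Answer: 99/256 23/128 29/128 53/256

Derivation:
Propagating the distribution step by step (d_{t+1} = d_t * P):
d_0 = (A=0, B=0, C=1, D=0)
  d_1[A] = 0*5/16 + 0*1/2 + 1*3/16 + 0*3/16 = 3/16
  d_1[B] = 0*1/16 + 0*1/16 + 1*9/16 + 0*7/16 = 9/16
  d_1[C] = 0*7/16 + 0*3/16 + 1*3/16 + 0*1/16 = 3/16
  d_1[D] = 0*3/16 + 0*1/4 + 1*1/16 + 0*5/16 = 1/16
d_1 = (A=3/16, B=9/16, C=3/16, D=1/16)
  d_2[A] = 3/16*5/16 + 9/16*1/2 + 3/16*3/16 + 1/16*3/16 = 99/256
  d_2[B] = 3/16*1/16 + 9/16*1/16 + 3/16*9/16 + 1/16*7/16 = 23/128
  d_2[C] = 3/16*7/16 + 9/16*3/16 + 3/16*3/16 + 1/16*1/16 = 29/128
  d_2[D] = 3/16*3/16 + 9/16*1/4 + 3/16*1/16 + 1/16*5/16 = 53/256
d_2 = (A=99/256, B=23/128, C=29/128, D=53/256)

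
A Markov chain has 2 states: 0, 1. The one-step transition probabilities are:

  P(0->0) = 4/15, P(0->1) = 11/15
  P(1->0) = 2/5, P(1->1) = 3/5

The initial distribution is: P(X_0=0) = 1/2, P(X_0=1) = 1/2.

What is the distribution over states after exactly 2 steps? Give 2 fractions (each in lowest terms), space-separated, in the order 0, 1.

Answer: 16/45 29/45

Derivation:
Propagating the distribution step by step (d_{t+1} = d_t * P):
d_0 = (0=1/2, 1=1/2)
  d_1[0] = 1/2*4/15 + 1/2*2/5 = 1/3
  d_1[1] = 1/2*11/15 + 1/2*3/5 = 2/3
d_1 = (0=1/3, 1=2/3)
  d_2[0] = 1/3*4/15 + 2/3*2/5 = 16/45
  d_2[1] = 1/3*11/15 + 2/3*3/5 = 29/45
d_2 = (0=16/45, 1=29/45)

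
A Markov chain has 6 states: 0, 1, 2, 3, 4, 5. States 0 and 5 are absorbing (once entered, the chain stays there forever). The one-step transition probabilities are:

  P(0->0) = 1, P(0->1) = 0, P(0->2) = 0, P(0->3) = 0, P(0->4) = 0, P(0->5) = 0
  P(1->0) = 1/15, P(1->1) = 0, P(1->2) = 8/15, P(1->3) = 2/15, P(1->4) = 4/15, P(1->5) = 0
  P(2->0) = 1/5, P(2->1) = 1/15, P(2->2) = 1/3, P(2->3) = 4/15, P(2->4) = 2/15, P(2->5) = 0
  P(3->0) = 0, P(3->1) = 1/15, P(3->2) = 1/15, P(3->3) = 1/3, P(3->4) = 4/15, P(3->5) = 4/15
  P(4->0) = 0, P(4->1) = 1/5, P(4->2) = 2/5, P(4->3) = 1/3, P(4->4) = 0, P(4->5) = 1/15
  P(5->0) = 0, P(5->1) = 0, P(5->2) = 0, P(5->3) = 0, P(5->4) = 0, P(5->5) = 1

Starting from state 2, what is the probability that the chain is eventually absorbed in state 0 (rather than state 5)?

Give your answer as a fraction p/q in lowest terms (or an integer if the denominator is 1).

Answer: 697/1304

Derivation:
Let a_i = P(absorbed in 0 | start in state i).
Boundary conditions: a_0 = 1, a_5 = 0.
For each transient state i, a_i = sum_j P(i->j) * a_j:
  a_1 = 1/15*a_0 + 0*a_1 + 8/15*a_2 + 2/15*a_3 + 4/15*a_4 + 0*a_5
  a_2 = 1/5*a_0 + 1/15*a_1 + 1/3*a_2 + 4/15*a_3 + 2/15*a_4 + 0*a_5
  a_3 = 0*a_0 + 1/15*a_1 + 1/15*a_2 + 1/3*a_3 + 4/15*a_4 + 4/15*a_5
  a_4 = 0*a_0 + 1/5*a_1 + 2/5*a_2 + 1/3*a_3 + 0*a_4 + 1/15*a_5

Substituting a_0 = 1 and a_5 = 0, rearrange to (I - Q) a = r where r[i] = P(i -> 0):
  [1, -8/15, -2/15, -4/15] . (a_1, a_2, a_3, a_4) = 1/15
  [-1/15, 2/3, -4/15, -2/15] . (a_1, a_2, a_3, a_4) = 1/5
  [-1/15, -1/15, 2/3, -4/15] . (a_1, a_2, a_3, a_4) = 0
  [-1/5, -2/5, -1/3, 1] . (a_1, a_2, a_3, a_4) = 0

Solving yields:
  a_1 = 1287/2608
  a_2 = 697/1304
  a_3 = 1371/5216
  a_4 = 2087/5216

Starting state is 2, so the absorption probability is a_2 = 697/1304.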